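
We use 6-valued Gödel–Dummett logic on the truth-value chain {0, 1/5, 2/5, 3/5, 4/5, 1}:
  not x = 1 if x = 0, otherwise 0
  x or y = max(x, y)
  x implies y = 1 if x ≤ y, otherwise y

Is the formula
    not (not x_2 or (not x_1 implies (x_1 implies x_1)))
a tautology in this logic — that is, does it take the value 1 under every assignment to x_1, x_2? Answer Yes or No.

Counterexample: take x_1 = 0, x_2 = 0.
not x_2 = not 0 = 1
not x_1 = not 0 = 1
x_1 implies x_1 = 0 implies 0 = 1
not x_1 implies (x_1 implies x_1) = 1 implies 1 = 1
not x_2 or (not x_1 implies (x_1 implies x_1)) = 1 or 1 = 1
not (not x_2 or (not x_1 implies (x_1 implies x_1))) = not 1 = 0
This gives 0 ≠ 1.

No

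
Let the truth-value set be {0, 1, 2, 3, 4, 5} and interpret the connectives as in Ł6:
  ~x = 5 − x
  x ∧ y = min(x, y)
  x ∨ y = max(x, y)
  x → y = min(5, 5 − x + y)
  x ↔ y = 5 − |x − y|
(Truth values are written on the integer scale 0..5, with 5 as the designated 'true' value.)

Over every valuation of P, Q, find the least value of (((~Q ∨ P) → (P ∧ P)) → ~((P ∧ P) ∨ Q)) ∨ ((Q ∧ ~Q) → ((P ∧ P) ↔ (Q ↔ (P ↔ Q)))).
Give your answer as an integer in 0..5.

4

Take P = 0, Q = 3:
~Q = ~3 = 2
~Q ∨ P = 2 ∨ 0 = 2
P ∧ P = 0 ∧ 0 = 0
(~Q ∨ P) → (P ∧ P) = 2 → 0 = 3
P ∧ P = 0 ∧ 0 = 0
(P ∧ P) ∨ Q = 0 ∨ 3 = 3
~((P ∧ P) ∨ Q) = ~3 = 2
((~Q ∨ P) → (P ∧ P)) → ~((P ∧ P) ∨ Q) = 3 → 2 = 4
~Q = ~3 = 2
Q ∧ ~Q = 3 ∧ 2 = 2
P ∧ P = 0 ∧ 0 = 0
P ↔ Q = 0 ↔ 3 = 2
Q ↔ (P ↔ Q) = 3 ↔ 2 = 4
(P ∧ P) ↔ (Q ↔ (P ↔ Q)) = 0 ↔ 4 = 1
(Q ∧ ~Q) → ((P ∧ P) ↔ (Q ↔ (P ↔ Q))) = 2 → 1 = 4
(((~Q ∨ P) → (P ∧ P)) → ~((P ∧ P) ∨ Q)) ∨ ((Q ∧ ~Q) → ((P ∧ P) ↔ (Q ↔ (P ↔ Q)))) = 4 ∨ 4 = 4
No assignment yields a value below 4, so this is the minimum.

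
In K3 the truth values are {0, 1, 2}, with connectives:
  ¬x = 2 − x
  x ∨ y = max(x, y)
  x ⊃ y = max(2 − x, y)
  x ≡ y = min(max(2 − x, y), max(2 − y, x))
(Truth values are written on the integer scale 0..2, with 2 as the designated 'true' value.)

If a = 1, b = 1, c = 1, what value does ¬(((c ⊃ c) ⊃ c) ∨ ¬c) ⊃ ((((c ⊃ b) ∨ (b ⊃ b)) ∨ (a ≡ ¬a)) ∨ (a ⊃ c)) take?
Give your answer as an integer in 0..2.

c ⊃ c = 1 ⊃ 1 = 1
(c ⊃ c) ⊃ c = 1 ⊃ 1 = 1
¬c = ¬1 = 1
((c ⊃ c) ⊃ c) ∨ ¬c = 1 ∨ 1 = 1
¬(((c ⊃ c) ⊃ c) ∨ ¬c) = ¬1 = 1
c ⊃ b = 1 ⊃ 1 = 1
b ⊃ b = 1 ⊃ 1 = 1
(c ⊃ b) ∨ (b ⊃ b) = 1 ∨ 1 = 1
¬a = ¬1 = 1
a ≡ ¬a = 1 ≡ 1 = 1
((c ⊃ b) ∨ (b ⊃ b)) ∨ (a ≡ ¬a) = 1 ∨ 1 = 1
a ⊃ c = 1 ⊃ 1 = 1
(((c ⊃ b) ∨ (b ⊃ b)) ∨ (a ≡ ¬a)) ∨ (a ⊃ c) = 1 ∨ 1 = 1
¬(((c ⊃ c) ⊃ c) ∨ ¬c) ⊃ ((((c ⊃ b) ∨ (b ⊃ b)) ∨ (a ≡ ¬a)) ∨ (a ⊃ c)) = 1 ⊃ 1 = 1

1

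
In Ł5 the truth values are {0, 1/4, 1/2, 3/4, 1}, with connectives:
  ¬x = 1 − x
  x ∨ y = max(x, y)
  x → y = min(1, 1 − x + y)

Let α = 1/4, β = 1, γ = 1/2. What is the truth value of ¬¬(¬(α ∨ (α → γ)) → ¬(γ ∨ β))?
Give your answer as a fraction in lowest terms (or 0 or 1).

α → γ = 1/4 → 1/2 = 1
α ∨ (α → γ) = 1/4 ∨ 1 = 1
¬(α ∨ (α → γ)) = ¬1 = 0
γ ∨ β = 1/2 ∨ 1 = 1
¬(γ ∨ β) = ¬1 = 0
¬(α ∨ (α → γ)) → ¬(γ ∨ β) = 0 → 0 = 1
¬(¬(α ∨ (α → γ)) → ¬(γ ∨ β)) = ¬1 = 0
¬¬(¬(α ∨ (α → γ)) → ¬(γ ∨ β)) = ¬0 = 1

1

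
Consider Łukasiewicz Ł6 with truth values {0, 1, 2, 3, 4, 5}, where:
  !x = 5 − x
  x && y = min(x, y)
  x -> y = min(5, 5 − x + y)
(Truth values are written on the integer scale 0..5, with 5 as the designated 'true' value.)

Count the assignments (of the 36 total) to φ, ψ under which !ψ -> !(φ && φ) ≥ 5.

21

value 5: 21 assignments (counts)
value 4: 5 assignments
value 3: 4 assignments
value 2: 3 assignments
value 1: 2 assignments
value 0: 1 assignment
So 21 of the 36 assignments meet the threshold.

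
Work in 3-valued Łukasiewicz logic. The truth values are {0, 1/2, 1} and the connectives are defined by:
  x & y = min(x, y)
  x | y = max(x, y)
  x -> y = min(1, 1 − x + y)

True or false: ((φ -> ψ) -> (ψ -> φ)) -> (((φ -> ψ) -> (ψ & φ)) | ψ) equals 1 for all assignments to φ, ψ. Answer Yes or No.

Counterexample: take φ = 0, ψ = 0.
φ -> ψ = 0 -> 0 = 1
ψ -> φ = 0 -> 0 = 1
(φ -> ψ) -> (ψ -> φ) = 1 -> 1 = 1
φ -> ψ = 0 -> 0 = 1
ψ & φ = 0 & 0 = 0
(φ -> ψ) -> (ψ & φ) = 1 -> 0 = 0
((φ -> ψ) -> (ψ & φ)) | ψ = 0 | 0 = 0
((φ -> ψ) -> (ψ -> φ)) -> (((φ -> ψ) -> (ψ & φ)) | ψ) = 1 -> 0 = 0
This gives 0 ≠ 1.

No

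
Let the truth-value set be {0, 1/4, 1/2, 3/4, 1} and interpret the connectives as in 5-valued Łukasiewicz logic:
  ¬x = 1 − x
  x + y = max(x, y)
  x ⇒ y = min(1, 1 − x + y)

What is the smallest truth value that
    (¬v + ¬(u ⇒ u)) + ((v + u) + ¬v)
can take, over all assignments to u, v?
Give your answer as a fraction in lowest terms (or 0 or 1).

Take u = 0, v = 1/2:
¬v = ¬1/2 = 1/2
u ⇒ u = 0 ⇒ 0 = 1
¬(u ⇒ u) = ¬1 = 0
¬v + ¬(u ⇒ u) = 1/2 + 0 = 1/2
v + u = 1/2 + 0 = 1/2
¬v = ¬1/2 = 1/2
(v + u) + ¬v = 1/2 + 1/2 = 1/2
(¬v + ¬(u ⇒ u)) + ((v + u) + ¬v) = 1/2 + 1/2 = 1/2
No assignment yields a value below 1/2, so this is the minimum.

1/2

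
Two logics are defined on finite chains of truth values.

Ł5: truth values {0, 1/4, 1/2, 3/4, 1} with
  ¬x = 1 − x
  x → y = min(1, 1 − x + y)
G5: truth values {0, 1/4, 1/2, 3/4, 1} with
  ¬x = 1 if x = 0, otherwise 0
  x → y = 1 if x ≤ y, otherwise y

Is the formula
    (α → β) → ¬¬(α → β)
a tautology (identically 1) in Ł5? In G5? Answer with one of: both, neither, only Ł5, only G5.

In Ł5: every assignment gives 1 — tautology.
In G5: every assignment gives 1 — tautology.

both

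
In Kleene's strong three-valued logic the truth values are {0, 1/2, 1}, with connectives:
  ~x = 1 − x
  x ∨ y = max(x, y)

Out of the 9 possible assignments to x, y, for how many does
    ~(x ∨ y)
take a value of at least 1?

x = 0, y = 0 ↦ 1  ≥
x = 0, y = 1/2 ↦ 1/2  <
x = 0, y = 1 ↦ 0  <
x = 1/2, y = 0 ↦ 1/2  <
x = 1/2, y = 1/2 ↦ 1/2  <
x = 1/2, y = 1 ↦ 0  <
x = 1, y = 0 ↦ 0  <
x = 1, y = 1/2 ↦ 0  <
x = 1, y = 1 ↦ 0  <
So 1 of the 9 assignments meets the threshold.

1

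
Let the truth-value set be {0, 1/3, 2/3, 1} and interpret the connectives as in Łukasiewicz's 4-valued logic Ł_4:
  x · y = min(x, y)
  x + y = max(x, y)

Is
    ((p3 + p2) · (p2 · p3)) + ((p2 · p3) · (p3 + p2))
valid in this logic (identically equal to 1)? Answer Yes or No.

No

Counterexample: take p2 = 0, p3 = 0.
p3 + p2 = 0 + 0 = 0
p2 · p3 = 0 · 0 = 0
(p3 + p2) · (p2 · p3) = 0 · 0 = 0
(p2 · p3) · (p3 + p2) = 0 · 0 = 0
((p3 + p2) · (p2 · p3)) + ((p2 · p3) · (p3 + p2)) = 0 + 0 = 0
This gives 0 ≠ 1.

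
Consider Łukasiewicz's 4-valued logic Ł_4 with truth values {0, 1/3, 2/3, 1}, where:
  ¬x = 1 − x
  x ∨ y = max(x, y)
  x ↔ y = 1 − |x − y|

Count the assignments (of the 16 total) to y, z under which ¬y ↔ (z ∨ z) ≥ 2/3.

y = 0, z = 0 ↦ 0  <
y = 0, z = 1/3 ↦ 1/3  <
y = 0, z = 2/3 ↦ 2/3  ≥
y = 0, z = 1 ↦ 1  ≥
y = 1/3, z = 0 ↦ 1/3  <
y = 1/3, z = 1/3 ↦ 2/3  ≥
y = 1/3, z = 2/3 ↦ 1  ≥
y = 1/3, z = 1 ↦ 2/3  ≥
y = 2/3, z = 0 ↦ 2/3  ≥
y = 2/3, z = 1/3 ↦ 1  ≥
y = 2/3, z = 2/3 ↦ 2/3  ≥
y = 2/3, z = 1 ↦ 1/3  <
y = 1, z = 0 ↦ 1  ≥
y = 1, z = 1/3 ↦ 2/3  ≥
y = 1, z = 2/3 ↦ 1/3  <
y = 1, z = 1 ↦ 0  <
So 10 of the 16 assignments meet the threshold.

10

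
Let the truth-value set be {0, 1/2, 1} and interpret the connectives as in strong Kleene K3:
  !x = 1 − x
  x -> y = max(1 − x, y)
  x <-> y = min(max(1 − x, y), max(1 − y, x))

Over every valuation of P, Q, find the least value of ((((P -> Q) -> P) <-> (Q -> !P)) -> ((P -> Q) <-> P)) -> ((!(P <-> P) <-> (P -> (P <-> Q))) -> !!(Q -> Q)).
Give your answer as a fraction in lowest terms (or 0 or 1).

Take P = 1/2, Q = 1/2:
P -> Q = 1/2 -> 1/2 = 1/2
(P -> Q) -> P = 1/2 -> 1/2 = 1/2
!P = !1/2 = 1/2
Q -> !P = 1/2 -> 1/2 = 1/2
((P -> Q) -> P) <-> (Q -> !P) = 1/2 <-> 1/2 = 1/2
P -> Q = 1/2 -> 1/2 = 1/2
(P -> Q) <-> P = 1/2 <-> 1/2 = 1/2
(((P -> Q) -> P) <-> (Q -> !P)) -> ((P -> Q) <-> P) = 1/2 -> 1/2 = 1/2
P <-> P = 1/2 <-> 1/2 = 1/2
!(P <-> P) = !1/2 = 1/2
P <-> Q = 1/2 <-> 1/2 = 1/2
P -> (P <-> Q) = 1/2 -> 1/2 = 1/2
!(P <-> P) <-> (P -> (P <-> Q)) = 1/2 <-> 1/2 = 1/2
Q -> Q = 1/2 -> 1/2 = 1/2
!(Q -> Q) = !1/2 = 1/2
!!(Q -> Q) = !1/2 = 1/2
(!(P <-> P) <-> (P -> (P <-> Q))) -> !!(Q -> Q) = 1/2 -> 1/2 = 1/2
((((P -> Q) -> P) <-> (Q -> !P)) -> ((P -> Q) <-> P)) -> ((!(P <-> P) <-> (P -> (P <-> Q))) -> !!(Q -> Q)) = 1/2 -> 1/2 = 1/2
No assignment yields a value below 1/2, so this is the minimum.

1/2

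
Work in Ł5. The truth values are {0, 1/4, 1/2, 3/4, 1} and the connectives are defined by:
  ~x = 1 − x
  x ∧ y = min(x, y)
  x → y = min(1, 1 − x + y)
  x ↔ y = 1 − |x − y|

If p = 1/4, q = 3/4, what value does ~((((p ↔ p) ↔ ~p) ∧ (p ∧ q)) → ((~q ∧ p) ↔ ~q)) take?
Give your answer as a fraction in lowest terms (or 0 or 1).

p ↔ p = 1/4 ↔ 1/4 = 1
~p = ~1/4 = 3/4
(p ↔ p) ↔ ~p = 1 ↔ 3/4 = 3/4
p ∧ q = 1/4 ∧ 3/4 = 1/4
((p ↔ p) ↔ ~p) ∧ (p ∧ q) = 3/4 ∧ 1/4 = 1/4
~q = ~3/4 = 1/4
~q ∧ p = 1/4 ∧ 1/4 = 1/4
~q = ~3/4 = 1/4
(~q ∧ p) ↔ ~q = 1/4 ↔ 1/4 = 1
(((p ↔ p) ↔ ~p) ∧ (p ∧ q)) → ((~q ∧ p) ↔ ~q) = 1/4 → 1 = 1
~((((p ↔ p) ↔ ~p) ∧ (p ∧ q)) → ((~q ∧ p) ↔ ~q)) = ~1 = 0

0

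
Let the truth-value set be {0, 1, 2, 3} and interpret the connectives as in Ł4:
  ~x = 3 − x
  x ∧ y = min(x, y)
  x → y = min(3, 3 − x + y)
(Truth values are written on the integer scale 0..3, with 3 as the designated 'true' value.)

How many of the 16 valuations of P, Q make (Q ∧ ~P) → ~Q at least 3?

P = 0, Q = 0 ↦ 3  ≥
P = 0, Q = 1 ↦ 3  ≥
P = 0, Q = 2 ↦ 2  <
P = 0, Q = 3 ↦ 0  <
P = 1, Q = 0 ↦ 3  ≥
P = 1, Q = 1 ↦ 3  ≥
P = 1, Q = 2 ↦ 2  <
P = 1, Q = 3 ↦ 1  <
P = 2, Q = 0 ↦ 3  ≥
P = 2, Q = 1 ↦ 3  ≥
P = 2, Q = 2 ↦ 3  ≥
P = 2, Q = 3 ↦ 2  <
P = 3, Q = 0 ↦ 3  ≥
P = 3, Q = 1 ↦ 3  ≥
P = 3, Q = 2 ↦ 3  ≥
P = 3, Q = 3 ↦ 3  ≥
So 11 of the 16 assignments meet the threshold.

11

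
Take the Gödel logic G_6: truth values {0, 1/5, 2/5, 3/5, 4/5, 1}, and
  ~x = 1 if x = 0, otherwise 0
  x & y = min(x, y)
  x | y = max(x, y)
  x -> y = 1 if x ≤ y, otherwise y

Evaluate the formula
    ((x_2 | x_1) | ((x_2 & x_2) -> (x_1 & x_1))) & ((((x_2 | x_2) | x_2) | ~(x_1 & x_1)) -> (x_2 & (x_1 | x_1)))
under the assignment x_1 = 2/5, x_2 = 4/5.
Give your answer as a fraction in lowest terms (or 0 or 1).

2/5

x_2 | x_1 = 4/5 | 2/5 = 4/5
x_2 & x_2 = 4/5 & 4/5 = 4/5
x_1 & x_1 = 2/5 & 2/5 = 2/5
(x_2 & x_2) -> (x_1 & x_1) = 4/5 -> 2/5 = 2/5
(x_2 | x_1) | ((x_2 & x_2) -> (x_1 & x_1)) = 4/5 | 2/5 = 4/5
x_2 | x_2 = 4/5 | 4/5 = 4/5
(x_2 | x_2) | x_2 = 4/5 | 4/5 = 4/5
x_1 & x_1 = 2/5 & 2/5 = 2/5
~(x_1 & x_1) = ~2/5 = 0
((x_2 | x_2) | x_2) | ~(x_1 & x_1) = 4/5 | 0 = 4/5
x_1 | x_1 = 2/5 | 2/5 = 2/5
x_2 & (x_1 | x_1) = 4/5 & 2/5 = 2/5
(((x_2 | x_2) | x_2) | ~(x_1 & x_1)) -> (x_2 & (x_1 | x_1)) = 4/5 -> 2/5 = 2/5
((x_2 | x_1) | ((x_2 & x_2) -> (x_1 & x_1))) & ((((x_2 | x_2) | x_2) | ~(x_1 & x_1)) -> (x_2 & (x_1 | x_1))) = 4/5 & 2/5 = 2/5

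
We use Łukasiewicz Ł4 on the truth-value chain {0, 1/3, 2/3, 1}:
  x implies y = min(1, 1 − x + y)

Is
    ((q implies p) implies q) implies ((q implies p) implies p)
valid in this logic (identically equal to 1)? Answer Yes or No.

Counterexample: take p = 0, q = 1/3.
q implies p = 1/3 implies 0 = 2/3
(q implies p) implies q = 2/3 implies 1/3 = 2/3
q implies p = 1/3 implies 0 = 2/3
(q implies p) implies p = 2/3 implies 0 = 1/3
((q implies p) implies q) implies ((q implies p) implies p) = 2/3 implies 1/3 = 2/3
This gives 2/3 ≠ 1.

No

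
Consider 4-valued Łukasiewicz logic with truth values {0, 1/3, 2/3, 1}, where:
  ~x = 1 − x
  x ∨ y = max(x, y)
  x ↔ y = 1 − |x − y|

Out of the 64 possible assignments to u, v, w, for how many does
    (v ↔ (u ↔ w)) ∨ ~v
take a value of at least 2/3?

value 1: 30 assignments (counts)
value 2/3: 26 assignments (counts)
value 1/3: 6 assignments
value 0: 2 assignments
So 56 of the 64 assignments meet the threshold.

56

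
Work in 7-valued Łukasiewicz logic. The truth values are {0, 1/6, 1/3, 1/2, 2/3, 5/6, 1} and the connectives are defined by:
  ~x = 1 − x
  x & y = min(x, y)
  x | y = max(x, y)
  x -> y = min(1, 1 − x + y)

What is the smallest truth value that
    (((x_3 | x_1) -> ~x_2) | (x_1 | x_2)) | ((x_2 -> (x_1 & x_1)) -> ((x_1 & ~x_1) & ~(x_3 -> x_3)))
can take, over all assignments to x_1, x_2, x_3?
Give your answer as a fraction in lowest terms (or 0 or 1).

1/2

Take x_1 = 0, x_2 = 1/2, x_3 = 1:
x_3 | x_1 = 1 | 0 = 1
~x_2 = ~1/2 = 1/2
(x_3 | x_1) -> ~x_2 = 1 -> 1/2 = 1/2
x_1 | x_2 = 0 | 1/2 = 1/2
((x_3 | x_1) -> ~x_2) | (x_1 | x_2) = 1/2 | 1/2 = 1/2
x_1 & x_1 = 0 & 0 = 0
x_2 -> (x_1 & x_1) = 1/2 -> 0 = 1/2
~x_1 = ~0 = 1
x_1 & ~x_1 = 0 & 1 = 0
x_3 -> x_3 = 1 -> 1 = 1
~(x_3 -> x_3) = ~1 = 0
(x_1 & ~x_1) & ~(x_3 -> x_3) = 0 & 0 = 0
(x_2 -> (x_1 & x_1)) -> ((x_1 & ~x_1) & ~(x_3 -> x_3)) = 1/2 -> 0 = 1/2
(((x_3 | x_1) -> ~x_2) | (x_1 | x_2)) | ((x_2 -> (x_1 & x_1)) -> ((x_1 & ~x_1) & ~(x_3 -> x_3))) = 1/2 | 1/2 = 1/2
No assignment yields a value below 1/2, so this is the minimum.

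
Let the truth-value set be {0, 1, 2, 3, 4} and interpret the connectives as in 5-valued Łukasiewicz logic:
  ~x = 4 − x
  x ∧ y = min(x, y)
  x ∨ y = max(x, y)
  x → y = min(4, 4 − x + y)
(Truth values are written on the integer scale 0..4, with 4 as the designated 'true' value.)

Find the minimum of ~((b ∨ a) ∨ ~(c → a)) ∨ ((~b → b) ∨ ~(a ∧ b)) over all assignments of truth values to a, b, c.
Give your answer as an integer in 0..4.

Take a = 1, b = 1, c = 0:
b ∨ a = 1 ∨ 1 = 1
c → a = 0 → 1 = 4
~(c → a) = ~4 = 0
(b ∨ a) ∨ ~(c → a) = 1 ∨ 0 = 1
~((b ∨ a) ∨ ~(c → a)) = ~1 = 3
~b = ~1 = 3
~b → b = 3 → 1 = 2
a ∧ b = 1 ∧ 1 = 1
~(a ∧ b) = ~1 = 3
(~b → b) ∨ ~(a ∧ b) = 2 ∨ 3 = 3
~((b ∨ a) ∨ ~(c → a)) ∨ ((~b → b) ∨ ~(a ∧ b)) = 3 ∨ 3 = 3
No assignment yields a value below 3, so this is the minimum.

3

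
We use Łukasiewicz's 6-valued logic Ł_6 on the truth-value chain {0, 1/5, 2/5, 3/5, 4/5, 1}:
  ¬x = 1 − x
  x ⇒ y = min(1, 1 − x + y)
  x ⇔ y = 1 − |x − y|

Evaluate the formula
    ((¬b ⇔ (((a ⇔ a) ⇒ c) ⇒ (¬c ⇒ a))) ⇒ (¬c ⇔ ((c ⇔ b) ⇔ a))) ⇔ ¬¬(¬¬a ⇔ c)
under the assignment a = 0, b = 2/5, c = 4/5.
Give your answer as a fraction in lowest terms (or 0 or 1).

1/5

¬b = ¬2/5 = 3/5
a ⇔ a = 0 ⇔ 0 = 1
(a ⇔ a) ⇒ c = 1 ⇒ 4/5 = 4/5
¬c = ¬4/5 = 1/5
¬c ⇒ a = 1/5 ⇒ 0 = 4/5
((a ⇔ a) ⇒ c) ⇒ (¬c ⇒ a) = 4/5 ⇒ 4/5 = 1
¬b ⇔ (((a ⇔ a) ⇒ c) ⇒ (¬c ⇒ a)) = 3/5 ⇔ 1 = 3/5
¬c = ¬4/5 = 1/5
c ⇔ b = 4/5 ⇔ 2/5 = 3/5
(c ⇔ b) ⇔ a = 3/5 ⇔ 0 = 2/5
¬c ⇔ ((c ⇔ b) ⇔ a) = 1/5 ⇔ 2/5 = 4/5
(¬b ⇔ (((a ⇔ a) ⇒ c) ⇒ (¬c ⇒ a))) ⇒ (¬c ⇔ ((c ⇔ b) ⇔ a)) = 3/5 ⇒ 4/5 = 1
¬a = ¬0 = 1
¬¬a = ¬1 = 0
¬¬a ⇔ c = 0 ⇔ 4/5 = 1/5
¬(¬¬a ⇔ c) = ¬1/5 = 4/5
¬¬(¬¬a ⇔ c) = ¬4/5 = 1/5
((¬b ⇔ (((a ⇔ a) ⇒ c) ⇒ (¬c ⇒ a))) ⇒ (¬c ⇔ ((c ⇔ b) ⇔ a))) ⇔ ¬¬(¬¬a ⇔ c) = 1 ⇔ 1/5 = 1/5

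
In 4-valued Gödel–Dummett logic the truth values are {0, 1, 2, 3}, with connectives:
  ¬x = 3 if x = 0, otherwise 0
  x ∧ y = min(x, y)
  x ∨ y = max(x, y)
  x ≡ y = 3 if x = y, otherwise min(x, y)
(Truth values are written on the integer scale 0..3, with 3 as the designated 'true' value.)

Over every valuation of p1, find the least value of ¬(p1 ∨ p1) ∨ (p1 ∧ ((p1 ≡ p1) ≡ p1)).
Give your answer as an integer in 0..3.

1

Take p1 = 1:
p1 ∨ p1 = 1 ∨ 1 = 1
¬(p1 ∨ p1) = ¬1 = 0
p1 ≡ p1 = 1 ≡ 1 = 3
(p1 ≡ p1) ≡ p1 = 3 ≡ 1 = 1
p1 ∧ ((p1 ≡ p1) ≡ p1) = 1 ∧ 1 = 1
¬(p1 ∨ p1) ∨ (p1 ∧ ((p1 ≡ p1) ≡ p1)) = 0 ∨ 1 = 1
No assignment yields a value below 1, so this is the minimum.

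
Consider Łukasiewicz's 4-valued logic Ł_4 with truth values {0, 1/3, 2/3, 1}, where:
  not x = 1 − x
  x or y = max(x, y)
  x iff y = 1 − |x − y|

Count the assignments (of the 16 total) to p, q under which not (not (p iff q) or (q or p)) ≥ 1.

1

p = 0, q = 0 ↦ 1  ≥
p = 0, q = 1/3 ↦ 2/3  <
p = 0, q = 2/3 ↦ 1/3  <
p = 0, q = 1 ↦ 0  <
p = 1/3, q = 0 ↦ 2/3  <
p = 1/3, q = 1/3 ↦ 2/3  <
p = 1/3, q = 2/3 ↦ 1/3  <
p = 1/3, q = 1 ↦ 0  <
p = 2/3, q = 0 ↦ 1/3  <
p = 2/3, q = 1/3 ↦ 1/3  <
p = 2/3, q = 2/3 ↦ 1/3  <
p = 2/3, q = 1 ↦ 0  <
p = 1, q = 0 ↦ 0  <
p = 1, q = 1/3 ↦ 0  <
p = 1, q = 2/3 ↦ 0  <
p = 1, q = 1 ↦ 0  <
So 1 of the 16 assignments meets the threshold.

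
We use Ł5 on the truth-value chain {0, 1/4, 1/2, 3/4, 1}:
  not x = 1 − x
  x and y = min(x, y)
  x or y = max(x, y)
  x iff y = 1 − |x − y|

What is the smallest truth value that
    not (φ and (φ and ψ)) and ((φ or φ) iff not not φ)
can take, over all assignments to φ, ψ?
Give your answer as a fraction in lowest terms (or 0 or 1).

Take φ = 1, ψ = 1:
φ and ψ = 1 and 1 = 1
φ and (φ and ψ) = 1 and 1 = 1
not (φ and (φ and ψ)) = not 1 = 0
φ or φ = 1 or 1 = 1
not φ = not 1 = 0
not not φ = not 0 = 1
(φ or φ) iff not not φ = 1 iff 1 = 1
not (φ and (φ and ψ)) and ((φ or φ) iff not not φ) = 0 and 1 = 0
No assignment yields a value below 0, so this is the minimum.

0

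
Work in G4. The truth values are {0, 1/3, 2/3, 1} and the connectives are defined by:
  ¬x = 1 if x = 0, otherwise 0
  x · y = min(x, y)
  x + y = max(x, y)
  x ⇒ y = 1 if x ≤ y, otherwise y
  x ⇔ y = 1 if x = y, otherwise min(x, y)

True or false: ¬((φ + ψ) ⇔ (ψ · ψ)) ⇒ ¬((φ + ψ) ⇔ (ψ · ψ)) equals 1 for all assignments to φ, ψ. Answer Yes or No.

Yes

φ = 0, ψ = 0 ↦ 1
φ = 0, ψ = 1/3 ↦ 1
φ = 0, ψ = 2/3 ↦ 1
φ = 0, ψ = 1 ↦ 1
φ = 1/3, ψ = 0 ↦ 1
φ = 1/3, ψ = 1/3 ↦ 1
φ = 1/3, ψ = 2/3 ↦ 1
φ = 1/3, ψ = 1 ↦ 1
φ = 2/3, ψ = 0 ↦ 1
φ = 2/3, ψ = 1/3 ↦ 1
φ = 2/3, ψ = 2/3 ↦ 1
φ = 2/3, ψ = 1 ↦ 1
φ = 1, ψ = 0 ↦ 1
φ = 1, ψ = 1/3 ↦ 1
φ = 1, ψ = 2/3 ↦ 1
φ = 1, ψ = 1 ↦ 1
Every assignment gives a value ≥ 1.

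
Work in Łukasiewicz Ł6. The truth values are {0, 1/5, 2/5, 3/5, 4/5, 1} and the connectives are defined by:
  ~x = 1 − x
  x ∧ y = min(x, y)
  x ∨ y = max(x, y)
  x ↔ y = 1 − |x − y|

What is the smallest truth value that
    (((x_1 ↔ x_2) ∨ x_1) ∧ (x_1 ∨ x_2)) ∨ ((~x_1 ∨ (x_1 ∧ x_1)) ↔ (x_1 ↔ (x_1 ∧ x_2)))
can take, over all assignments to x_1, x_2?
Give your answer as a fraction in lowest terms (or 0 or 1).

Take x_1 = 2/5, x_2 = 2/5:
x_1 ↔ x_2 = 2/5 ↔ 2/5 = 1
(x_1 ↔ x_2) ∨ x_1 = 1 ∨ 2/5 = 1
x_1 ∨ x_2 = 2/5 ∨ 2/5 = 2/5
((x_1 ↔ x_2) ∨ x_1) ∧ (x_1 ∨ x_2) = 1 ∧ 2/5 = 2/5
~x_1 = ~2/5 = 3/5
x_1 ∧ x_1 = 2/5 ∧ 2/5 = 2/5
~x_1 ∨ (x_1 ∧ x_1) = 3/5 ∨ 2/5 = 3/5
x_1 ∧ x_2 = 2/5 ∧ 2/5 = 2/5
x_1 ↔ (x_1 ∧ x_2) = 2/5 ↔ 2/5 = 1
(~x_1 ∨ (x_1 ∧ x_1)) ↔ (x_1 ↔ (x_1 ∧ x_2)) = 3/5 ↔ 1 = 3/5
(((x_1 ↔ x_2) ∨ x_1) ∧ (x_1 ∨ x_2)) ∨ ((~x_1 ∨ (x_1 ∧ x_1)) ↔ (x_1 ↔ (x_1 ∧ x_2))) = 2/5 ∨ 3/5 = 3/5
No assignment yields a value below 3/5, so this is the minimum.

3/5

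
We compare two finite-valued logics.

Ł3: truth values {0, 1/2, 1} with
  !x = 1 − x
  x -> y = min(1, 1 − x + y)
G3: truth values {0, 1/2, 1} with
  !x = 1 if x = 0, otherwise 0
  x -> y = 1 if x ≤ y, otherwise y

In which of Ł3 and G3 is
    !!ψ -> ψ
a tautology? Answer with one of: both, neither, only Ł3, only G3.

only Ł3

In Ł3: every assignment gives 1 — tautology.
In G3: at ψ = 1/2 the value is 1/2 — not a tautology.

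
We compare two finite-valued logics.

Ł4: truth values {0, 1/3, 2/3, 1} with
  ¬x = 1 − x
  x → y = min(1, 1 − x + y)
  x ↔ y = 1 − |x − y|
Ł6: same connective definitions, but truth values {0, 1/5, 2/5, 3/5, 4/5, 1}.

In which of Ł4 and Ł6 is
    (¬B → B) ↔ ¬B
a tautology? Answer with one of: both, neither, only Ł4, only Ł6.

neither

In Ł4: at B = 0 the value is 0 — not a tautology.
In Ł6: at B = 0 the value is 0 — not a tautology.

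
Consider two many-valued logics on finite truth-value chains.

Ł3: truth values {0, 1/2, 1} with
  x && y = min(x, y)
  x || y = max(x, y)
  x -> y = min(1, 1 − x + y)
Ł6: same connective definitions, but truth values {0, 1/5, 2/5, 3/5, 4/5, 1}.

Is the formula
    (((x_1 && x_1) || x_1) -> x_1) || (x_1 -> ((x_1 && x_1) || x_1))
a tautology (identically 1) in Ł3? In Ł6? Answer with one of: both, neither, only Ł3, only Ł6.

In Ł3: every assignment gives 1 — tautology.
In Ł6: every assignment gives 1 — tautology.

both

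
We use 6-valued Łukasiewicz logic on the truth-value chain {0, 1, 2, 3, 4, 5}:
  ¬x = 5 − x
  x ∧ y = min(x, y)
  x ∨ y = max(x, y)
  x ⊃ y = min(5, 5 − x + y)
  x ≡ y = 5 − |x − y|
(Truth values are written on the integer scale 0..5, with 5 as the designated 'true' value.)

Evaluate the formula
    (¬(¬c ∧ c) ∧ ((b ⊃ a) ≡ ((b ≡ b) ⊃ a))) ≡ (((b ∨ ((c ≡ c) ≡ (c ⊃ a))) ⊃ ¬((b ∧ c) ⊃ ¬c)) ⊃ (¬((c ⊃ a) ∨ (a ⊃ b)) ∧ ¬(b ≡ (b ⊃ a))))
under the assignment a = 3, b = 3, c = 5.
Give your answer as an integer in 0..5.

¬c = ¬5 = 0
¬c ∧ c = 0 ∧ 5 = 0
¬(¬c ∧ c) = ¬0 = 5
b ⊃ a = 3 ⊃ 3 = 5
b ≡ b = 3 ≡ 3 = 5
(b ≡ b) ⊃ a = 5 ⊃ 3 = 3
(b ⊃ a) ≡ ((b ≡ b) ⊃ a) = 5 ≡ 3 = 3
¬(¬c ∧ c) ∧ ((b ⊃ a) ≡ ((b ≡ b) ⊃ a)) = 5 ∧ 3 = 3
c ≡ c = 5 ≡ 5 = 5
c ⊃ a = 5 ⊃ 3 = 3
(c ≡ c) ≡ (c ⊃ a) = 5 ≡ 3 = 3
b ∨ ((c ≡ c) ≡ (c ⊃ a)) = 3 ∨ 3 = 3
b ∧ c = 3 ∧ 5 = 3
¬c = ¬5 = 0
(b ∧ c) ⊃ ¬c = 3 ⊃ 0 = 2
¬((b ∧ c) ⊃ ¬c) = ¬2 = 3
(b ∨ ((c ≡ c) ≡ (c ⊃ a))) ⊃ ¬((b ∧ c) ⊃ ¬c) = 3 ⊃ 3 = 5
c ⊃ a = 5 ⊃ 3 = 3
a ⊃ b = 3 ⊃ 3 = 5
(c ⊃ a) ∨ (a ⊃ b) = 3 ∨ 5 = 5
¬((c ⊃ a) ∨ (a ⊃ b)) = ¬5 = 0
b ⊃ a = 3 ⊃ 3 = 5
b ≡ (b ⊃ a) = 3 ≡ 5 = 3
¬(b ≡ (b ⊃ a)) = ¬3 = 2
¬((c ⊃ a) ∨ (a ⊃ b)) ∧ ¬(b ≡ (b ⊃ a)) = 0 ∧ 2 = 0
((b ∨ ((c ≡ c) ≡ (c ⊃ a))) ⊃ ¬((b ∧ c) ⊃ ¬c)) ⊃ (¬((c ⊃ a) ∨ (a ⊃ b)) ∧ ¬(b ≡ (b ⊃ a))) = 5 ⊃ 0 = 0
(¬(¬c ∧ c) ∧ ((b ⊃ a) ≡ ((b ≡ b) ⊃ a))) ≡ (((b ∨ ((c ≡ c) ≡ (c ⊃ a))) ⊃ ¬((b ∧ c) ⊃ ¬c)) ⊃ (¬((c ⊃ a) ∨ (a ⊃ b)) ∧ ¬(b ≡ (b ⊃ a)))) = 3 ≡ 0 = 2

2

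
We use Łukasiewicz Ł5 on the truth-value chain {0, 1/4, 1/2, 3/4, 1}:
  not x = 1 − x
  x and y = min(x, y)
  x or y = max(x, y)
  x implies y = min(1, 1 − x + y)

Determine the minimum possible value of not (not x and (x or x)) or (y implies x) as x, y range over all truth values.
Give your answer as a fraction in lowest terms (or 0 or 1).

Take x = 1/2, y = 1:
not x = not 1/2 = 1/2
x or x = 1/2 or 1/2 = 1/2
not x and (x or x) = 1/2 and 1/2 = 1/2
not (not x and (x or x)) = not 1/2 = 1/2
y implies x = 1 implies 1/2 = 1/2
not (not x and (x or x)) or (y implies x) = 1/2 or 1/2 = 1/2
No assignment yields a value below 1/2, so this is the minimum.

1/2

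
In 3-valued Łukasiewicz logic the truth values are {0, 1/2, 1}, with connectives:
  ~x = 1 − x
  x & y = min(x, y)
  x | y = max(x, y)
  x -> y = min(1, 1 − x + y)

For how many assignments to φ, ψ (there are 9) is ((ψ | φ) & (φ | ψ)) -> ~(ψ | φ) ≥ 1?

4

φ = 0, ψ = 0 ↦ 1  ≥
φ = 0, ψ = 1/2 ↦ 1  ≥
φ = 0, ψ = 1 ↦ 0  <
φ = 1/2, ψ = 0 ↦ 1  ≥
φ = 1/2, ψ = 1/2 ↦ 1  ≥
φ = 1/2, ψ = 1 ↦ 0  <
φ = 1, ψ = 0 ↦ 0  <
φ = 1, ψ = 1/2 ↦ 0  <
φ = 1, ψ = 1 ↦ 0  <
So 4 of the 9 assignments meet the threshold.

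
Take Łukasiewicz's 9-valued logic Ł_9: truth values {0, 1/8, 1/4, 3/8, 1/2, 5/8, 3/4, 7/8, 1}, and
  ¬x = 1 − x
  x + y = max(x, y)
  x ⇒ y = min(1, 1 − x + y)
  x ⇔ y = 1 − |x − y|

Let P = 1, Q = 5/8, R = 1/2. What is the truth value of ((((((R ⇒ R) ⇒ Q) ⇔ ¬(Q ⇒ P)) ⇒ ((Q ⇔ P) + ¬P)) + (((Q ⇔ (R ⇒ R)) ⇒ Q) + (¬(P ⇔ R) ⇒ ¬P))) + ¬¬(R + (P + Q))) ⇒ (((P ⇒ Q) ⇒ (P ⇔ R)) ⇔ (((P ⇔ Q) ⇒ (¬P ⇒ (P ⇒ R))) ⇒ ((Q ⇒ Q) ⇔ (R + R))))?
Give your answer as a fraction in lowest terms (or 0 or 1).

5/8

R ⇒ R = 1/2 ⇒ 1/2 = 1
(R ⇒ R) ⇒ Q = 1 ⇒ 5/8 = 5/8
Q ⇒ P = 5/8 ⇒ 1 = 1
¬(Q ⇒ P) = ¬1 = 0
((R ⇒ R) ⇒ Q) ⇔ ¬(Q ⇒ P) = 5/8 ⇔ 0 = 3/8
Q ⇔ P = 5/8 ⇔ 1 = 5/8
¬P = ¬1 = 0
(Q ⇔ P) + ¬P = 5/8 + 0 = 5/8
(((R ⇒ R) ⇒ Q) ⇔ ¬(Q ⇒ P)) ⇒ ((Q ⇔ P) + ¬P) = 3/8 ⇒ 5/8 = 1
R ⇒ R = 1/2 ⇒ 1/2 = 1
Q ⇔ (R ⇒ R) = 5/8 ⇔ 1 = 5/8
(Q ⇔ (R ⇒ R)) ⇒ Q = 5/8 ⇒ 5/8 = 1
P ⇔ R = 1 ⇔ 1/2 = 1/2
¬(P ⇔ R) = ¬1/2 = 1/2
¬P = ¬1 = 0
¬(P ⇔ R) ⇒ ¬P = 1/2 ⇒ 0 = 1/2
((Q ⇔ (R ⇒ R)) ⇒ Q) + (¬(P ⇔ R) ⇒ ¬P) = 1 + 1/2 = 1
((((R ⇒ R) ⇒ Q) ⇔ ¬(Q ⇒ P)) ⇒ ((Q ⇔ P) + ¬P)) + (((Q ⇔ (R ⇒ R)) ⇒ Q) + (¬(P ⇔ R) ⇒ ¬P)) = 1 + 1 = 1
P + Q = 1 + 5/8 = 1
R + (P + Q) = 1/2 + 1 = 1
¬(R + (P + Q)) = ¬1 = 0
¬¬(R + (P + Q)) = ¬0 = 1
(((((R ⇒ R) ⇒ Q) ⇔ ¬(Q ⇒ P)) ⇒ ((Q ⇔ P) + ¬P)) + (((Q ⇔ (R ⇒ R)) ⇒ Q) + (¬(P ⇔ R) ⇒ ¬P))) + ¬¬(R + (P + Q)) = 1 + 1 = 1
P ⇒ Q = 1 ⇒ 5/8 = 5/8
P ⇔ R = 1 ⇔ 1/2 = 1/2
(P ⇒ Q) ⇒ (P ⇔ R) = 5/8 ⇒ 1/2 = 7/8
P ⇔ Q = 1 ⇔ 5/8 = 5/8
¬P = ¬1 = 0
P ⇒ R = 1 ⇒ 1/2 = 1/2
¬P ⇒ (P ⇒ R) = 0 ⇒ 1/2 = 1
(P ⇔ Q) ⇒ (¬P ⇒ (P ⇒ R)) = 5/8 ⇒ 1 = 1
Q ⇒ Q = 5/8 ⇒ 5/8 = 1
R + R = 1/2 + 1/2 = 1/2
(Q ⇒ Q) ⇔ (R + R) = 1 ⇔ 1/2 = 1/2
((P ⇔ Q) ⇒ (¬P ⇒ (P ⇒ R))) ⇒ ((Q ⇒ Q) ⇔ (R + R)) = 1 ⇒ 1/2 = 1/2
((P ⇒ Q) ⇒ (P ⇔ R)) ⇔ (((P ⇔ Q) ⇒ (¬P ⇒ (P ⇒ R))) ⇒ ((Q ⇒ Q) ⇔ (R + R))) = 7/8 ⇔ 1/2 = 5/8
((((((R ⇒ R) ⇒ Q) ⇔ ¬(Q ⇒ P)) ⇒ ((Q ⇔ P) + ¬P)) + (((Q ⇔ (R ⇒ R)) ⇒ Q) + (¬(P ⇔ R) ⇒ ¬P))) + ¬¬(R + (P + Q))) ⇒ (((P ⇒ Q) ⇒ (P ⇔ R)) ⇔ (((P ⇔ Q) ⇒ (¬P ⇒ (P ⇒ R))) ⇒ ((Q ⇒ Q) ⇔ (R + R)))) = 1 ⇒ 5/8 = 5/8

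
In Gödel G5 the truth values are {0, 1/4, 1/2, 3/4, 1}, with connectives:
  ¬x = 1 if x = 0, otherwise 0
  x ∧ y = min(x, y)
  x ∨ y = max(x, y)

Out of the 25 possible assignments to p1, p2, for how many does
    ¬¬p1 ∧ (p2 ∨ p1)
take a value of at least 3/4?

14

value 1: 8 assignments (counts)
value 3/4: 6 assignments (counts)
value 1/2: 4 assignments
value 1/4: 2 assignments
value 0: 5 assignments
So 14 of the 25 assignments meet the threshold.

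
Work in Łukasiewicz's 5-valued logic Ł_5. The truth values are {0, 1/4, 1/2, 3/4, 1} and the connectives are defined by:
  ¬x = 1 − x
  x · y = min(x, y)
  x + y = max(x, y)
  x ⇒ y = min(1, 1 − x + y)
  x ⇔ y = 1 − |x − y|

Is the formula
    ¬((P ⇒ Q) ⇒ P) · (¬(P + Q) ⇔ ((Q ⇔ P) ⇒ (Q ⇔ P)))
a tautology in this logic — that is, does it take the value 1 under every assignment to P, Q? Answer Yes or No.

No

Counterexample: take P = 0, Q = 1/4.
P ⇒ Q = 0 ⇒ 1/4 = 1
(P ⇒ Q) ⇒ P = 1 ⇒ 0 = 0
¬((P ⇒ Q) ⇒ P) = ¬0 = 1
P + Q = 0 + 1/4 = 1/4
¬(P + Q) = ¬1/4 = 3/4
Q ⇔ P = 1/4 ⇔ 0 = 3/4
Q ⇔ P = 1/4 ⇔ 0 = 3/4
(Q ⇔ P) ⇒ (Q ⇔ P) = 3/4 ⇒ 3/4 = 1
¬(P + Q) ⇔ ((Q ⇔ P) ⇒ (Q ⇔ P)) = 3/4 ⇔ 1 = 3/4
¬((P ⇒ Q) ⇒ P) · (¬(P + Q) ⇔ ((Q ⇔ P) ⇒ (Q ⇔ P))) = 1 · 3/4 = 3/4
This gives 3/4 ≠ 1.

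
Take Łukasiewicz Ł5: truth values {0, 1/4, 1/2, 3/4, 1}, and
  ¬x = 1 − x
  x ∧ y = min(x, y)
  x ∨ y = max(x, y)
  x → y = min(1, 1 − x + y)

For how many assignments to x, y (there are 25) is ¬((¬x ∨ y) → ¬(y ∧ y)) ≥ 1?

5

value 1: 5 assignments (counts)
value 3/4: 1 assignment
value 1/2: 5 assignments
value 1/4: 2 assignments
value 0: 12 assignments
So 5 of the 25 assignments meet the threshold.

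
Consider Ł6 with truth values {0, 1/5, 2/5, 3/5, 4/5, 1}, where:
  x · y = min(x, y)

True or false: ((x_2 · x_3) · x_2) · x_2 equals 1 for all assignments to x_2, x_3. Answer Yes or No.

Counterexample: take x_2 = 0, x_3 = 0.
x_2 · x_3 = 0 · 0 = 0
(x_2 · x_3) · x_2 = 0 · 0 = 0
((x_2 · x_3) · x_2) · x_2 = 0 · 0 = 0
This gives 0 ≠ 1.

No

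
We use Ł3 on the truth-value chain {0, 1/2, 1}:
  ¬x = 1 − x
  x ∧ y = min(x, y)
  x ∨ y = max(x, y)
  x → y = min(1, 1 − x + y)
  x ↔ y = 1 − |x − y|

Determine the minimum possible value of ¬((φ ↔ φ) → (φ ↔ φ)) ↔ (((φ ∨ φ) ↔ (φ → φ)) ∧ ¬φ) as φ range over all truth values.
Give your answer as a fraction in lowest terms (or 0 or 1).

Take φ = 1/2:
φ ↔ φ = 1/2 ↔ 1/2 = 1
φ ↔ φ = 1/2 ↔ 1/2 = 1
(φ ↔ φ) → (φ ↔ φ) = 1 → 1 = 1
¬((φ ↔ φ) → (φ ↔ φ)) = ¬1 = 0
φ ∨ φ = 1/2 ∨ 1/2 = 1/2
φ → φ = 1/2 → 1/2 = 1
(φ ∨ φ) ↔ (φ → φ) = 1/2 ↔ 1 = 1/2
¬φ = ¬1/2 = 1/2
((φ ∨ φ) ↔ (φ → φ)) ∧ ¬φ = 1/2 ∧ 1/2 = 1/2
¬((φ ↔ φ) → (φ ↔ φ)) ↔ (((φ ∨ φ) ↔ (φ → φ)) ∧ ¬φ) = 0 ↔ 1/2 = 1/2
No assignment yields a value below 1/2, so this is the minimum.

1/2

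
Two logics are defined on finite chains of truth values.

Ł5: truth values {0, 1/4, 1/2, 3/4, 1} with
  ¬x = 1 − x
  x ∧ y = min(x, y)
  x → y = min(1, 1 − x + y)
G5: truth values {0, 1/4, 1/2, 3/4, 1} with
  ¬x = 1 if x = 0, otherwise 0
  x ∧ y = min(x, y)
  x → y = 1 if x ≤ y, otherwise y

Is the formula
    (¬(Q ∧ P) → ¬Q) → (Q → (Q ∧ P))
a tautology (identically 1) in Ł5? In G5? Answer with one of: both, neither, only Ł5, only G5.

only Ł5

In Ł5: every assignment gives 1 — tautology.
In G5: at P = 1/4, Q = 1/2 the value is 1/4 — not a tautology.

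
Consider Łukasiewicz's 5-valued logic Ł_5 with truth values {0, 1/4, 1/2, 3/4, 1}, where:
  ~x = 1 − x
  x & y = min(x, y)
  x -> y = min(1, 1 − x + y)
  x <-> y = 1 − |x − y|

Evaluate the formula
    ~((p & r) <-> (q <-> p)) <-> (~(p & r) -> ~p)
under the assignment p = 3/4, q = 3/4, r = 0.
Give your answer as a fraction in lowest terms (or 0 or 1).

1/4

p & r = 3/4 & 0 = 0
q <-> p = 3/4 <-> 3/4 = 1
(p & r) <-> (q <-> p) = 0 <-> 1 = 0
~((p & r) <-> (q <-> p)) = ~0 = 1
p & r = 3/4 & 0 = 0
~(p & r) = ~0 = 1
~p = ~3/4 = 1/4
~(p & r) -> ~p = 1 -> 1/4 = 1/4
~((p & r) <-> (q <-> p)) <-> (~(p & r) -> ~p) = 1 <-> 1/4 = 1/4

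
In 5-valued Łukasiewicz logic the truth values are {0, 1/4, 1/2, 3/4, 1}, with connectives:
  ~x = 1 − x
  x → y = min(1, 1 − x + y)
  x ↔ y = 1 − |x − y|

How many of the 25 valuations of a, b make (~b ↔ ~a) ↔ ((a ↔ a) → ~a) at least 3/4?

value 1: 7 assignments (counts)
value 3/4: 7 assignments (counts)
value 1/2: 6 assignments
value 1/4: 3 assignments
value 0: 2 assignments
So 14 of the 25 assignments meet the threshold.

14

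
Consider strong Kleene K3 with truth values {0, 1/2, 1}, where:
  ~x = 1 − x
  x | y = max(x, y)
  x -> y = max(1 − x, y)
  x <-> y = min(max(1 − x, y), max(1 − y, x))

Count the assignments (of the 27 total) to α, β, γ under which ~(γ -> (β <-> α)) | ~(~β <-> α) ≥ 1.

8

value 1: 8 assignments (counts)
value 1/2: 17 assignments
value 0: 2 assignments
So 8 of the 27 assignments meet the threshold.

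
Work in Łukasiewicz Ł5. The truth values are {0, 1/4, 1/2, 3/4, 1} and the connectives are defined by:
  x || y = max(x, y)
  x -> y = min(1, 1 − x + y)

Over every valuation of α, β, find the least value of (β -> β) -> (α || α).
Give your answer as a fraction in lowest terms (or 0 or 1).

0

Take α = 0, β = 0:
β -> β = 0 -> 0 = 1
α || α = 0 || 0 = 0
(β -> β) -> (α || α) = 1 -> 0 = 0
No assignment yields a value below 0, so this is the minimum.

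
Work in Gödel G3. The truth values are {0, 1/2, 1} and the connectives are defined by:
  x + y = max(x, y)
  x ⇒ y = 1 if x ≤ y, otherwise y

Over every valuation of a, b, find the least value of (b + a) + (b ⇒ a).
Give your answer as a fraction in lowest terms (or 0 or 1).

Take a = 0, b = 1/2:
b + a = 1/2 + 0 = 1/2
b ⇒ a = 1/2 ⇒ 0 = 0
(b + a) + (b ⇒ a) = 1/2 + 0 = 1/2
No assignment yields a value below 1/2, so this is the minimum.

1/2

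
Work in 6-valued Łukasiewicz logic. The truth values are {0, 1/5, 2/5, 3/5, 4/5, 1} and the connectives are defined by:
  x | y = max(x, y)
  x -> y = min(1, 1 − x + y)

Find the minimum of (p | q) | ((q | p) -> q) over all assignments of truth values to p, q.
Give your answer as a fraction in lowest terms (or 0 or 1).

Take p = 2/5, q = 0:
p | q = 2/5 | 0 = 2/5
q | p = 0 | 2/5 = 2/5
(q | p) -> q = 2/5 -> 0 = 3/5
(p | q) | ((q | p) -> q) = 2/5 | 3/5 = 3/5
No assignment yields a value below 3/5, so this is the minimum.

3/5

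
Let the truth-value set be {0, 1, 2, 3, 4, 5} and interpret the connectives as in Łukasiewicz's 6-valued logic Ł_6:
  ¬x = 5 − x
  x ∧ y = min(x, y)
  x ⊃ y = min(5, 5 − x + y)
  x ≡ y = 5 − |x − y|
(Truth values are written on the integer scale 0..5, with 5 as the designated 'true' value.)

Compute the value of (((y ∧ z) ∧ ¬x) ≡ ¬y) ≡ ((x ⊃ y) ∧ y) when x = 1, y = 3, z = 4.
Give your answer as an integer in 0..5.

y ∧ z = 3 ∧ 4 = 3
¬x = ¬1 = 4
(y ∧ z) ∧ ¬x = 3 ∧ 4 = 3
¬y = ¬3 = 2
((y ∧ z) ∧ ¬x) ≡ ¬y = 3 ≡ 2 = 4
x ⊃ y = 1 ⊃ 3 = 5
(x ⊃ y) ∧ y = 5 ∧ 3 = 3
(((y ∧ z) ∧ ¬x) ≡ ¬y) ≡ ((x ⊃ y) ∧ y) = 4 ≡ 3 = 4

4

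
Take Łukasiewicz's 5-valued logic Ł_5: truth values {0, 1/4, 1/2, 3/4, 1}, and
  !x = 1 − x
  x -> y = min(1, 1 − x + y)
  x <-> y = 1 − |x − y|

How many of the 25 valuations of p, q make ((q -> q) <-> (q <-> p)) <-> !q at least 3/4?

14

value 1: 7 assignments (counts)
value 3/4: 7 assignments (counts)
value 1/2: 6 assignments
value 1/4: 3 assignments
value 0: 2 assignments
So 14 of the 25 assignments meet the threshold.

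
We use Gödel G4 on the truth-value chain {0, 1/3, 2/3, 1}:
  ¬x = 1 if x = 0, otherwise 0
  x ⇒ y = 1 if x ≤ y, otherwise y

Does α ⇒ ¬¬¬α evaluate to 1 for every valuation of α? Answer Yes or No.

Counterexample: take α = 1/3.
¬α = ¬1/3 = 0
¬¬α = ¬0 = 1
¬¬¬α = ¬1 = 0
α ⇒ ¬¬¬α = 1/3 ⇒ 0 = 0
This gives 0 ≠ 1.

No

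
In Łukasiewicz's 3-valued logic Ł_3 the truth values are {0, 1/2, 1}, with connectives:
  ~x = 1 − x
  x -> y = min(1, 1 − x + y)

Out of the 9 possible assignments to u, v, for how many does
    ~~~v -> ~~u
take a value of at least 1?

6

u = 0, v = 0 ↦ 0  <
u = 0, v = 1/2 ↦ 1/2  <
u = 0, v = 1 ↦ 1  ≥
u = 1/2, v = 0 ↦ 1/2  <
u = 1/2, v = 1/2 ↦ 1  ≥
u = 1/2, v = 1 ↦ 1  ≥
u = 1, v = 0 ↦ 1  ≥
u = 1, v = 1/2 ↦ 1  ≥
u = 1, v = 1 ↦ 1  ≥
So 6 of the 9 assignments meet the threshold.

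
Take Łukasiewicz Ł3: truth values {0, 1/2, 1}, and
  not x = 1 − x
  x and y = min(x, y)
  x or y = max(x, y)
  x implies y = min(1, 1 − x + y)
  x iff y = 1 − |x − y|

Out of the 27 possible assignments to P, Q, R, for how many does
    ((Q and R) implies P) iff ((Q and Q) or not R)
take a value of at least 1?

value 1: 14 assignments (counts)
value 1/2: 9 assignments
value 0: 4 assignments
So 14 of the 27 assignments meet the threshold.

14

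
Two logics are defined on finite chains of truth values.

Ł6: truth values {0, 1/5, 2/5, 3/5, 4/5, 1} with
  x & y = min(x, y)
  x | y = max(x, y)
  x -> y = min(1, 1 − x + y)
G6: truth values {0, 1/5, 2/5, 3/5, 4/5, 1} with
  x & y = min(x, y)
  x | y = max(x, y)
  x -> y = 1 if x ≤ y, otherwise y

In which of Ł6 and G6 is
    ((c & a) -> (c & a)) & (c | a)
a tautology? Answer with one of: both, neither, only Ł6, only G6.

neither

In Ł6: at a = 0, c = 0 the value is 0 — not a tautology.
In G6: at a = 0, c = 0 the value is 0 — not a tautology.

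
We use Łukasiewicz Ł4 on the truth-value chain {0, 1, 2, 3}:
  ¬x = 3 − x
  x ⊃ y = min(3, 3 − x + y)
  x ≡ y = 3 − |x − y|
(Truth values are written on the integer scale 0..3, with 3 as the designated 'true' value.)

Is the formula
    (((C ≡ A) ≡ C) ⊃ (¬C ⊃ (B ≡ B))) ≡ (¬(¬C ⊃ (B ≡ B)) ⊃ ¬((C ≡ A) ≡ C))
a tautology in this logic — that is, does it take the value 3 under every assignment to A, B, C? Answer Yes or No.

At A = 3, B = 2, C = 3, for instance:
C ≡ A = 3 ≡ 3 = 3
(C ≡ A) ≡ C = 3 ≡ 3 = 3
¬C = ¬3 = 0
B ≡ B = 2 ≡ 2 = 3
¬C ⊃ (B ≡ B) = 0 ⊃ 3 = 3
((C ≡ A) ≡ C) ⊃ (¬C ⊃ (B ≡ B)) = 3 ⊃ 3 = 3
¬(¬C ⊃ (B ≡ B)) = ¬3 = 0
¬((C ≡ A) ≡ C) = ¬3 = 0
¬(¬C ⊃ (B ≡ B)) ⊃ ¬((C ≡ A) ≡ C) = 0 ⊃ 0 = 3
(((C ≡ A) ≡ C) ⊃ (¬C ⊃ (B ≡ B))) ≡ (¬(¬C ⊃ (B ≡ B)) ⊃ ¬((C ≡ A) ≡ C)) = 3 ≡ 3 = 3
and checking the remaining 63 assignments likewise gives ≥ 3 in every case.

Yes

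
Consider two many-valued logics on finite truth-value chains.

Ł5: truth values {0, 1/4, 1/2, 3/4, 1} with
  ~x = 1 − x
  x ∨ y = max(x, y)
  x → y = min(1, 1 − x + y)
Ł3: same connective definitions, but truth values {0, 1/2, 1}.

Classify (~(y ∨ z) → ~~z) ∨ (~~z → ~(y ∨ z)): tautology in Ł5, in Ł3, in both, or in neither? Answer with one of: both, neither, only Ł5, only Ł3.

both

In Ł5: every assignment gives 1 — tautology.
In Ł3: every assignment gives 1 — tautology.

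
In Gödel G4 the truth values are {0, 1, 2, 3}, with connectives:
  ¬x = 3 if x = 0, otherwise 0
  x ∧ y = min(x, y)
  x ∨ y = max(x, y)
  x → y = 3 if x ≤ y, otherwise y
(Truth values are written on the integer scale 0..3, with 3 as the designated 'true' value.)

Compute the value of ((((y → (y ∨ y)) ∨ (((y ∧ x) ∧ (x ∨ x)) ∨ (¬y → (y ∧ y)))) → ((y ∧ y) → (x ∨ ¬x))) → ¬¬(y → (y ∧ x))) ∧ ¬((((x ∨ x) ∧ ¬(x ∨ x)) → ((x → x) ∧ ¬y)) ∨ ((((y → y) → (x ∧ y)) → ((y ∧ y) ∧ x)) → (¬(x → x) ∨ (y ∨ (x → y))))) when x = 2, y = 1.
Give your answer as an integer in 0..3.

0

y ∨ y = 1 ∨ 1 = 1
y → (y ∨ y) = 1 → 1 = 3
y ∧ x = 1 ∧ 2 = 1
x ∨ x = 2 ∨ 2 = 2
(y ∧ x) ∧ (x ∨ x) = 1 ∧ 2 = 1
¬y = ¬1 = 0
y ∧ y = 1 ∧ 1 = 1
¬y → (y ∧ y) = 0 → 1 = 3
((y ∧ x) ∧ (x ∨ x)) ∨ (¬y → (y ∧ y)) = 1 ∨ 3 = 3
(y → (y ∨ y)) ∨ (((y ∧ x) ∧ (x ∨ x)) ∨ (¬y → (y ∧ y))) = 3 ∨ 3 = 3
y ∧ y = 1 ∧ 1 = 1
¬x = ¬2 = 0
x ∨ ¬x = 2 ∨ 0 = 2
(y ∧ y) → (x ∨ ¬x) = 1 → 2 = 3
((y → (y ∨ y)) ∨ (((y ∧ x) ∧ (x ∨ x)) ∨ (¬y → (y ∧ y)))) → ((y ∧ y) → (x ∨ ¬x)) = 3 → 3 = 3
y ∧ x = 1 ∧ 2 = 1
y → (y ∧ x) = 1 → 1 = 3
¬(y → (y ∧ x)) = ¬3 = 0
¬¬(y → (y ∧ x)) = ¬0 = 3
(((y → (y ∨ y)) ∨ (((y ∧ x) ∧ (x ∨ x)) ∨ (¬y → (y ∧ y)))) → ((y ∧ y) → (x ∨ ¬x))) → ¬¬(y → (y ∧ x)) = 3 → 3 = 3
x ∨ x = 2 ∨ 2 = 2
x ∨ x = 2 ∨ 2 = 2
¬(x ∨ x) = ¬2 = 0
(x ∨ x) ∧ ¬(x ∨ x) = 2 ∧ 0 = 0
x → x = 2 → 2 = 3
¬y = ¬1 = 0
(x → x) ∧ ¬y = 3 ∧ 0 = 0
((x ∨ x) ∧ ¬(x ∨ x)) → ((x → x) ∧ ¬y) = 0 → 0 = 3
y → y = 1 → 1 = 3
x ∧ y = 2 ∧ 1 = 1
(y → y) → (x ∧ y) = 3 → 1 = 1
y ∧ y = 1 ∧ 1 = 1
(y ∧ y) ∧ x = 1 ∧ 2 = 1
((y → y) → (x ∧ y)) → ((y ∧ y) ∧ x) = 1 → 1 = 3
x → x = 2 → 2 = 3
¬(x → x) = ¬3 = 0
x → y = 2 → 1 = 1
y ∨ (x → y) = 1 ∨ 1 = 1
¬(x → x) ∨ (y ∨ (x → y)) = 0 ∨ 1 = 1
(((y → y) → (x ∧ y)) → ((y ∧ y) ∧ x)) → (¬(x → x) ∨ (y ∨ (x → y))) = 3 → 1 = 1
(((x ∨ x) ∧ ¬(x ∨ x)) → ((x → x) ∧ ¬y)) ∨ ((((y → y) → (x ∧ y)) → ((y ∧ y) ∧ x)) → (¬(x → x) ∨ (y ∨ (x → y)))) = 3 ∨ 1 = 3
¬((((x ∨ x) ∧ ¬(x ∨ x)) → ((x → x) ∧ ¬y)) ∨ ((((y → y) → (x ∧ y)) → ((y ∧ y) ∧ x)) → (¬(x → x) ∨ (y ∨ (x → y))))) = ¬3 = 0
((((y → (y ∨ y)) ∨ (((y ∧ x) ∧ (x ∨ x)) ∨ (¬y → (y ∧ y)))) → ((y ∧ y) → (x ∨ ¬x))) → ¬¬(y → (y ∧ x))) ∧ ¬((((x ∨ x) ∧ ¬(x ∨ x)) → ((x → x) ∧ ¬y)) ∨ ((((y → y) → (x ∧ y)) → ((y ∧ y) ∧ x)) → (¬(x → x) ∨ (y ∨ (x → y))))) = 3 ∧ 0 = 0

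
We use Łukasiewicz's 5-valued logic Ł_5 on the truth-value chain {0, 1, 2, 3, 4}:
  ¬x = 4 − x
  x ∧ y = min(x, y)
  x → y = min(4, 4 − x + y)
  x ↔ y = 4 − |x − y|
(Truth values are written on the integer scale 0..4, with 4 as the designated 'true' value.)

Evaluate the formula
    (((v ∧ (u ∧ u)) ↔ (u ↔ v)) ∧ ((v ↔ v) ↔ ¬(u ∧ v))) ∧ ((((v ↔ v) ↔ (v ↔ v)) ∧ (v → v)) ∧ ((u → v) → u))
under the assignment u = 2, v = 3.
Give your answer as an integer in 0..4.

2

u ∧ u = 2 ∧ 2 = 2
v ∧ (u ∧ u) = 3 ∧ 2 = 2
u ↔ v = 2 ↔ 3 = 3
(v ∧ (u ∧ u)) ↔ (u ↔ v) = 2 ↔ 3 = 3
v ↔ v = 3 ↔ 3 = 4
u ∧ v = 2 ∧ 3 = 2
¬(u ∧ v) = ¬2 = 2
(v ↔ v) ↔ ¬(u ∧ v) = 4 ↔ 2 = 2
((v ∧ (u ∧ u)) ↔ (u ↔ v)) ∧ ((v ↔ v) ↔ ¬(u ∧ v)) = 3 ∧ 2 = 2
v ↔ v = 3 ↔ 3 = 4
v ↔ v = 3 ↔ 3 = 4
(v ↔ v) ↔ (v ↔ v) = 4 ↔ 4 = 4
v → v = 3 → 3 = 4
((v ↔ v) ↔ (v ↔ v)) ∧ (v → v) = 4 ∧ 4 = 4
u → v = 2 → 3 = 4
(u → v) → u = 4 → 2 = 2
(((v ↔ v) ↔ (v ↔ v)) ∧ (v → v)) ∧ ((u → v) → u) = 4 ∧ 2 = 2
(((v ∧ (u ∧ u)) ↔ (u ↔ v)) ∧ ((v ↔ v) ↔ ¬(u ∧ v))) ∧ ((((v ↔ v) ↔ (v ↔ v)) ∧ (v → v)) ∧ ((u → v) → u)) = 2 ∧ 2 = 2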